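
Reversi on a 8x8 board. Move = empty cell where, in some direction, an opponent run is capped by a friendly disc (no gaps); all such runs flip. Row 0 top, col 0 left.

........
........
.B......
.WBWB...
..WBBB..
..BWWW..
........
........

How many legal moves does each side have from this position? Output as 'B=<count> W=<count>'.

Answer: B=10 W=9

Derivation:
-- B to move --
(2,0): no bracket -> illegal
(2,2): flips 1 -> legal
(2,3): flips 1 -> legal
(2,4): no bracket -> illegal
(3,0): flips 1 -> legal
(4,0): no bracket -> illegal
(4,1): flips 2 -> legal
(4,6): no bracket -> illegal
(5,1): no bracket -> illegal
(5,6): flips 3 -> legal
(6,2): flips 1 -> legal
(6,3): flips 2 -> legal
(6,4): flips 1 -> legal
(6,5): flips 2 -> legal
(6,6): flips 1 -> legal
B mobility = 10
-- W to move --
(1,0): flips 3 -> legal
(1,1): flips 1 -> legal
(1,2): no bracket -> illegal
(2,0): no bracket -> illegal
(2,2): flips 1 -> legal
(2,3): no bracket -> illegal
(2,4): flips 2 -> legal
(2,5): no bracket -> illegal
(3,0): no bracket -> illegal
(3,5): flips 3 -> legal
(3,6): flips 1 -> legal
(4,1): no bracket -> illegal
(4,6): flips 3 -> legal
(5,1): flips 1 -> legal
(5,6): no bracket -> illegal
(6,1): no bracket -> illegal
(6,2): flips 1 -> legal
(6,3): no bracket -> illegal
W mobility = 9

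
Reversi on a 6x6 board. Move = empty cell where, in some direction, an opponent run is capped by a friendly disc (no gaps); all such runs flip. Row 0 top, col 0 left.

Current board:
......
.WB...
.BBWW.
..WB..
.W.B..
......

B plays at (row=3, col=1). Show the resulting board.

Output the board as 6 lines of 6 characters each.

Answer: ......
.WB...
.BBWW.
.BBB..
.W.B..
......

Derivation:
Place B at (3,1); scan 8 dirs for brackets.
Dir NW: first cell '.' (not opp) -> no flip
Dir N: first cell 'B' (not opp) -> no flip
Dir NE: first cell 'B' (not opp) -> no flip
Dir W: first cell '.' (not opp) -> no flip
Dir E: opp run (3,2) capped by B -> flip
Dir SW: first cell '.' (not opp) -> no flip
Dir S: opp run (4,1), next='.' -> no flip
Dir SE: first cell '.' (not opp) -> no flip
All flips: (3,2)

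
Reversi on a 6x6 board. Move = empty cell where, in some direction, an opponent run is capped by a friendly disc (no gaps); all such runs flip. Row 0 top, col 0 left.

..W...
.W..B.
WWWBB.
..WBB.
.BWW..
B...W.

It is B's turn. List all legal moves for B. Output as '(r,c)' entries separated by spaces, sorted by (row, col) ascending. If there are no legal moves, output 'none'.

Answer: (0,0) (3,1) (4,4) (5,1) (5,2) (5,3)

Derivation:
(0,0): flips 2 -> legal
(0,1): no bracket -> illegal
(0,3): no bracket -> illegal
(1,0): no bracket -> illegal
(1,2): no bracket -> illegal
(1,3): no bracket -> illegal
(3,0): no bracket -> illegal
(3,1): flips 1 -> legal
(4,4): flips 2 -> legal
(4,5): no bracket -> illegal
(5,1): flips 1 -> legal
(5,2): flips 1 -> legal
(5,3): flips 1 -> legal
(5,5): no bracket -> illegal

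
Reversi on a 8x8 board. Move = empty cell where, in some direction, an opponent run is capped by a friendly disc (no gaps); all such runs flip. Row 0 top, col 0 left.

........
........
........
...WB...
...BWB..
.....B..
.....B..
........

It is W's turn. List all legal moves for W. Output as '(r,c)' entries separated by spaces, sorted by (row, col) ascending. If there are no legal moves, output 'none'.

(2,3): no bracket -> illegal
(2,4): flips 1 -> legal
(2,5): no bracket -> illegal
(3,2): no bracket -> illegal
(3,5): flips 1 -> legal
(3,6): no bracket -> illegal
(4,2): flips 1 -> legal
(4,6): flips 1 -> legal
(5,2): no bracket -> illegal
(5,3): flips 1 -> legal
(5,4): no bracket -> illegal
(5,6): no bracket -> illegal
(6,4): no bracket -> illegal
(6,6): flips 1 -> legal
(7,4): no bracket -> illegal
(7,5): no bracket -> illegal
(7,6): no bracket -> illegal

Answer: (2,4) (3,5) (4,2) (4,6) (5,3) (6,6)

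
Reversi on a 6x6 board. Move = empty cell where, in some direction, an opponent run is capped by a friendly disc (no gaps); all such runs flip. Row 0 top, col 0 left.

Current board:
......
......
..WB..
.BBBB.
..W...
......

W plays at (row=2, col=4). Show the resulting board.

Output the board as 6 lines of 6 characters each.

Place W at (2,4); scan 8 dirs for brackets.
Dir NW: first cell '.' (not opp) -> no flip
Dir N: first cell '.' (not opp) -> no flip
Dir NE: first cell '.' (not opp) -> no flip
Dir W: opp run (2,3) capped by W -> flip
Dir E: first cell '.' (not opp) -> no flip
Dir SW: opp run (3,3) capped by W -> flip
Dir S: opp run (3,4), next='.' -> no flip
Dir SE: first cell '.' (not opp) -> no flip
All flips: (2,3) (3,3)

Answer: ......
......
..WWW.
.BBWB.
..W...
......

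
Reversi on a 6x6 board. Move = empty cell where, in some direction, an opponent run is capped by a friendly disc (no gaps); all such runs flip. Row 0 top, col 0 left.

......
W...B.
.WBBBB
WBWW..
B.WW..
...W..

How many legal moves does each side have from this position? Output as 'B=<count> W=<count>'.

-- B to move --
(0,0): no bracket -> illegal
(0,1): no bracket -> illegal
(1,1): flips 1 -> legal
(1,2): no bracket -> illegal
(2,0): flips 2 -> legal
(3,4): flips 2 -> legal
(4,1): flips 1 -> legal
(4,4): flips 1 -> legal
(5,1): flips 2 -> legal
(5,2): flips 2 -> legal
(5,4): no bracket -> illegal
B mobility = 7
-- W to move --
(0,3): no bracket -> illegal
(0,4): no bracket -> illegal
(0,5): flips 2 -> legal
(1,1): flips 1 -> legal
(1,2): flips 1 -> legal
(1,3): flips 1 -> legal
(1,5): flips 1 -> legal
(2,0): flips 1 -> legal
(3,4): no bracket -> illegal
(3,5): no bracket -> illegal
(4,1): flips 1 -> legal
(5,0): flips 1 -> legal
(5,1): no bracket -> illegal
W mobility = 8

Answer: B=7 W=8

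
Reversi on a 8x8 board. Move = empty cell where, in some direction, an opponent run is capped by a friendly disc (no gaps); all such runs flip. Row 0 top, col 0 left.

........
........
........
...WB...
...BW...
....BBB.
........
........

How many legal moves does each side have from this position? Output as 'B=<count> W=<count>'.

-- B to move --
(2,2): flips 2 -> legal
(2,3): flips 1 -> legal
(2,4): no bracket -> illegal
(3,2): flips 1 -> legal
(3,5): no bracket -> illegal
(4,2): no bracket -> illegal
(4,5): flips 1 -> legal
(5,3): no bracket -> illegal
B mobility = 4
-- W to move --
(2,3): no bracket -> illegal
(2,4): flips 1 -> legal
(2,5): no bracket -> illegal
(3,2): no bracket -> illegal
(3,5): flips 1 -> legal
(4,2): flips 1 -> legal
(4,5): no bracket -> illegal
(4,6): no bracket -> illegal
(4,7): no bracket -> illegal
(5,2): no bracket -> illegal
(5,3): flips 1 -> legal
(5,7): no bracket -> illegal
(6,3): no bracket -> illegal
(6,4): flips 1 -> legal
(6,5): no bracket -> illegal
(6,6): flips 1 -> legal
(6,7): no bracket -> illegal
W mobility = 6

Answer: B=4 W=6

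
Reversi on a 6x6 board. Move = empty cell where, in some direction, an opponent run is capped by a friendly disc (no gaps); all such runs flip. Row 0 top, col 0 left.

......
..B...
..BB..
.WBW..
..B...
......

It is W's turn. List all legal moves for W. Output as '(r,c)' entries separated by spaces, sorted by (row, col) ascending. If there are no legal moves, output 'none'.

Answer: (1,1) (1,3) (5,1) (5,3)

Derivation:
(0,1): no bracket -> illegal
(0,2): no bracket -> illegal
(0,3): no bracket -> illegal
(1,1): flips 1 -> legal
(1,3): flips 2 -> legal
(1,4): no bracket -> illegal
(2,1): no bracket -> illegal
(2,4): no bracket -> illegal
(3,4): no bracket -> illegal
(4,1): no bracket -> illegal
(4,3): no bracket -> illegal
(5,1): flips 1 -> legal
(5,2): no bracket -> illegal
(5,3): flips 1 -> legal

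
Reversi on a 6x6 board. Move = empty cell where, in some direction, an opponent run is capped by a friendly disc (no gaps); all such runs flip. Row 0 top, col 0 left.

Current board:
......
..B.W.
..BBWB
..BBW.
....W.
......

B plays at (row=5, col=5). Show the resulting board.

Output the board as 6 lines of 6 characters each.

Answer: ......
..B.W.
..BBWB
..BBW.
....B.
.....B

Derivation:
Place B at (5,5); scan 8 dirs for brackets.
Dir NW: opp run (4,4) capped by B -> flip
Dir N: first cell '.' (not opp) -> no flip
Dir NE: edge -> no flip
Dir W: first cell '.' (not opp) -> no flip
Dir E: edge -> no flip
Dir SW: edge -> no flip
Dir S: edge -> no flip
Dir SE: edge -> no flip
All flips: (4,4)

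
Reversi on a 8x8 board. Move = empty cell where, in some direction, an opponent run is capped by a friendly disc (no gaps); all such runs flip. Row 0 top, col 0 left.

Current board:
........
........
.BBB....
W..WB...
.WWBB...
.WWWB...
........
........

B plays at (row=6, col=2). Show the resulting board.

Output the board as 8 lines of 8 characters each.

Answer: ........
........
.BBB....
W..WB...
.WWBB...
.WWBB...
..B.....
........

Derivation:
Place B at (6,2); scan 8 dirs for brackets.
Dir NW: opp run (5,1), next='.' -> no flip
Dir N: opp run (5,2) (4,2), next='.' -> no flip
Dir NE: opp run (5,3) capped by B -> flip
Dir W: first cell '.' (not opp) -> no flip
Dir E: first cell '.' (not opp) -> no flip
Dir SW: first cell '.' (not opp) -> no flip
Dir S: first cell '.' (not opp) -> no flip
Dir SE: first cell '.' (not opp) -> no flip
All flips: (5,3)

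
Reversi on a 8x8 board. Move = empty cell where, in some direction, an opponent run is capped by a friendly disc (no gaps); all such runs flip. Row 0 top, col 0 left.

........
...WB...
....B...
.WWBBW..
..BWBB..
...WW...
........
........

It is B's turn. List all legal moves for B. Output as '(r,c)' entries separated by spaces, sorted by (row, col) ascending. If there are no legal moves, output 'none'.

Answer: (0,2) (1,2) (2,0) (2,2) (2,5) (2,6) (3,0) (3,6) (4,6) (5,2) (6,2) (6,3) (6,4)

Derivation:
(0,2): flips 1 -> legal
(0,3): no bracket -> illegal
(0,4): no bracket -> illegal
(1,2): flips 1 -> legal
(2,0): flips 1 -> legal
(2,1): no bracket -> illegal
(2,2): flips 1 -> legal
(2,3): no bracket -> illegal
(2,5): flips 1 -> legal
(2,6): flips 1 -> legal
(3,0): flips 2 -> legal
(3,6): flips 1 -> legal
(4,0): no bracket -> illegal
(4,1): no bracket -> illegal
(4,6): flips 1 -> legal
(5,2): flips 1 -> legal
(5,5): no bracket -> illegal
(6,2): flips 1 -> legal
(6,3): flips 3 -> legal
(6,4): flips 2 -> legal
(6,5): no bracket -> illegal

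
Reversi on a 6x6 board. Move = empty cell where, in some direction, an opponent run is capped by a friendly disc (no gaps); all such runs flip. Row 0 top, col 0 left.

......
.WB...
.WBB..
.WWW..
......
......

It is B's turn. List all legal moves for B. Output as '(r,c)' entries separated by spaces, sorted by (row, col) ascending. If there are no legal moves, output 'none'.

Answer: (0,0) (1,0) (2,0) (3,0) (4,0) (4,1) (4,2) (4,3) (4,4)

Derivation:
(0,0): flips 1 -> legal
(0,1): no bracket -> illegal
(0,2): no bracket -> illegal
(1,0): flips 1 -> legal
(2,0): flips 1 -> legal
(2,4): no bracket -> illegal
(3,0): flips 1 -> legal
(3,4): no bracket -> illegal
(4,0): flips 1 -> legal
(4,1): flips 1 -> legal
(4,2): flips 1 -> legal
(4,3): flips 1 -> legal
(4,4): flips 1 -> legal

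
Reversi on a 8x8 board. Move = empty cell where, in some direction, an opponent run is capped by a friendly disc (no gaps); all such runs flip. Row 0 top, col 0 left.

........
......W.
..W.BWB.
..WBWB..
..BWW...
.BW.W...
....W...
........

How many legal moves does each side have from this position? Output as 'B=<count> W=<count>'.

-- B to move --
(0,5): no bracket -> illegal
(0,6): flips 1 -> legal
(0,7): no bracket -> illegal
(1,1): flips 1 -> legal
(1,2): flips 2 -> legal
(1,3): no bracket -> illegal
(1,4): no bracket -> illegal
(1,5): flips 1 -> legal
(1,7): no bracket -> illegal
(2,1): no bracket -> illegal
(2,3): no bracket -> illegal
(2,7): no bracket -> illegal
(3,1): flips 1 -> legal
(3,6): no bracket -> illegal
(4,1): no bracket -> illegal
(4,5): flips 2 -> legal
(5,3): flips 3 -> legal
(5,5): flips 1 -> legal
(6,1): no bracket -> illegal
(6,2): flips 1 -> legal
(6,3): no bracket -> illegal
(6,5): no bracket -> illegal
(7,3): no bracket -> illegal
(7,4): flips 4 -> legal
(7,5): no bracket -> illegal
B mobility = 10
-- W to move --
(1,3): no bracket -> illegal
(1,4): flips 1 -> legal
(1,5): no bracket -> illegal
(1,7): flips 2 -> legal
(2,3): flips 2 -> legal
(2,7): flips 1 -> legal
(3,1): no bracket -> illegal
(3,6): flips 2 -> legal
(3,7): no bracket -> illegal
(4,0): no bracket -> illegal
(4,1): flips 1 -> legal
(4,5): flips 1 -> legal
(4,6): no bracket -> illegal
(5,0): flips 1 -> legal
(5,3): no bracket -> illegal
(6,0): no bracket -> illegal
(6,1): no bracket -> illegal
(6,2): no bracket -> illegal
W mobility = 8

Answer: B=10 W=8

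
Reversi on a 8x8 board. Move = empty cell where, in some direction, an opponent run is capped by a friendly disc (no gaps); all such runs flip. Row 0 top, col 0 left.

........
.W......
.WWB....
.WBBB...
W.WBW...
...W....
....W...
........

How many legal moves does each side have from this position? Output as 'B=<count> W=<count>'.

Answer: B=12 W=4

Derivation:
-- B to move --
(0,0): flips 2 -> legal
(0,1): no bracket -> illegal
(0,2): no bracket -> illegal
(1,0): flips 1 -> legal
(1,2): flips 1 -> legal
(1,3): no bracket -> illegal
(2,0): flips 2 -> legal
(3,0): flips 1 -> legal
(3,5): no bracket -> illegal
(4,1): flips 1 -> legal
(4,5): flips 1 -> legal
(5,0): no bracket -> illegal
(5,1): flips 1 -> legal
(5,2): flips 1 -> legal
(5,4): flips 1 -> legal
(5,5): flips 1 -> legal
(6,2): no bracket -> illegal
(6,3): flips 1 -> legal
(6,5): no bracket -> illegal
(7,3): no bracket -> illegal
(7,4): no bracket -> illegal
(7,5): no bracket -> illegal
B mobility = 12
-- W to move --
(1,2): no bracket -> illegal
(1,3): flips 3 -> legal
(1,4): no bracket -> illegal
(2,4): flips 3 -> legal
(2,5): no bracket -> illegal
(3,5): flips 3 -> legal
(4,1): no bracket -> illegal
(4,5): no bracket -> illegal
(5,2): no bracket -> illegal
(5,4): flips 2 -> legal
W mobility = 4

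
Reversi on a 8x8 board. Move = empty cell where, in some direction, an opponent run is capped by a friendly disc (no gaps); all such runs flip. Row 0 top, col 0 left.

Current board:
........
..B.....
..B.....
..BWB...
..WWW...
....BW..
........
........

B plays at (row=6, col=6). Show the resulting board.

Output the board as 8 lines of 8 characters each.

Place B at (6,6); scan 8 dirs for brackets.
Dir NW: opp run (5,5) (4,4) (3,3) capped by B -> flip
Dir N: first cell '.' (not opp) -> no flip
Dir NE: first cell '.' (not opp) -> no flip
Dir W: first cell '.' (not opp) -> no flip
Dir E: first cell '.' (not opp) -> no flip
Dir SW: first cell '.' (not opp) -> no flip
Dir S: first cell '.' (not opp) -> no flip
Dir SE: first cell '.' (not opp) -> no flip
All flips: (3,3) (4,4) (5,5)

Answer: ........
..B.....
..B.....
..BBB...
..WWB...
....BB..
......B.
........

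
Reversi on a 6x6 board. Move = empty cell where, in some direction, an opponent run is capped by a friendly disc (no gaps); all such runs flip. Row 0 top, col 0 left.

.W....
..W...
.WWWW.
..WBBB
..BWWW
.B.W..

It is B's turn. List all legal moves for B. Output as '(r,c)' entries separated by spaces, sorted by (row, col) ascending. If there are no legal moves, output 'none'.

Answer: (0,2) (1,1) (1,3) (1,4) (1,5) (3,1) (5,2) (5,4) (5,5)

Derivation:
(0,0): no bracket -> illegal
(0,2): flips 3 -> legal
(0,3): no bracket -> illegal
(1,0): no bracket -> illegal
(1,1): flips 1 -> legal
(1,3): flips 2 -> legal
(1,4): flips 1 -> legal
(1,5): flips 1 -> legal
(2,0): no bracket -> illegal
(2,5): no bracket -> illegal
(3,0): no bracket -> illegal
(3,1): flips 1 -> legal
(4,1): no bracket -> illegal
(5,2): flips 1 -> legal
(5,4): flips 1 -> legal
(5,5): flips 2 -> legal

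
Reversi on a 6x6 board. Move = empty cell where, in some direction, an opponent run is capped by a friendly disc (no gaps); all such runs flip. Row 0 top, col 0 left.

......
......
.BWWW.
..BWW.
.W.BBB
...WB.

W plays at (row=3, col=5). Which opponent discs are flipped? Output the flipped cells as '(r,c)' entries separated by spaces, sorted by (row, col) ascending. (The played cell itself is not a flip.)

Answer: (4,4)

Derivation:
Dir NW: first cell 'W' (not opp) -> no flip
Dir N: first cell '.' (not opp) -> no flip
Dir NE: edge -> no flip
Dir W: first cell 'W' (not opp) -> no flip
Dir E: edge -> no flip
Dir SW: opp run (4,4) capped by W -> flip
Dir S: opp run (4,5), next='.' -> no flip
Dir SE: edge -> no flip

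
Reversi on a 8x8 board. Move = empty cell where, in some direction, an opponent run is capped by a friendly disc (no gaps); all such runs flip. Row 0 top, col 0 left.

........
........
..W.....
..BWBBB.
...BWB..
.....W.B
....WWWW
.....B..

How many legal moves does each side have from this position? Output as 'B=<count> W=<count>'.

-- B to move --
(1,1): no bracket -> illegal
(1,2): flips 1 -> legal
(1,3): no bracket -> illegal
(2,1): no bracket -> illegal
(2,3): flips 1 -> legal
(2,4): no bracket -> illegal
(3,1): no bracket -> illegal
(4,2): no bracket -> illegal
(4,6): no bracket -> illegal
(5,3): flips 2 -> legal
(5,4): flips 1 -> legal
(5,6): no bracket -> illegal
(6,3): no bracket -> illegal
(7,3): no bracket -> illegal
(7,4): no bracket -> illegal
(7,6): no bracket -> illegal
(7,7): flips 1 -> legal
B mobility = 5
-- W to move --
(2,1): no bracket -> illegal
(2,3): no bracket -> illegal
(2,4): flips 1 -> legal
(2,5): flips 2 -> legal
(2,6): flips 1 -> legal
(2,7): no bracket -> illegal
(3,1): flips 1 -> legal
(3,7): flips 3 -> legal
(4,1): no bracket -> illegal
(4,2): flips 2 -> legal
(4,6): flips 1 -> legal
(4,7): flips 1 -> legal
(5,2): no bracket -> illegal
(5,3): flips 1 -> legal
(5,4): no bracket -> illegal
(5,6): no bracket -> illegal
(7,4): no bracket -> illegal
(7,6): no bracket -> illegal
W mobility = 9

Answer: B=5 W=9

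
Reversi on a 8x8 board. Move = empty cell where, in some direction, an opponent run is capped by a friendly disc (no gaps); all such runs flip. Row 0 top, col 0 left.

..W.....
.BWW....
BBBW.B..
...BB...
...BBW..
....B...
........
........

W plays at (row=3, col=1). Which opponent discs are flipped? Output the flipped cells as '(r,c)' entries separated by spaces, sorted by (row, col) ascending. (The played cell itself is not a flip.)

Dir NW: opp run (2,0), next=edge -> no flip
Dir N: opp run (2,1) (1,1), next='.' -> no flip
Dir NE: opp run (2,2) capped by W -> flip
Dir W: first cell '.' (not opp) -> no flip
Dir E: first cell '.' (not opp) -> no flip
Dir SW: first cell '.' (not opp) -> no flip
Dir S: first cell '.' (not opp) -> no flip
Dir SE: first cell '.' (not opp) -> no flip

Answer: (2,2)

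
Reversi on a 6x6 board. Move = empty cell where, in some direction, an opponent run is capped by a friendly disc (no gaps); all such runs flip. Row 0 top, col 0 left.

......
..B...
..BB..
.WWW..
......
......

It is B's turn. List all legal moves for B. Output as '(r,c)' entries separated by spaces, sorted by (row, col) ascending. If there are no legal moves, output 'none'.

Answer: (4,0) (4,1) (4,2) (4,3) (4,4)

Derivation:
(2,0): no bracket -> illegal
(2,1): no bracket -> illegal
(2,4): no bracket -> illegal
(3,0): no bracket -> illegal
(3,4): no bracket -> illegal
(4,0): flips 1 -> legal
(4,1): flips 1 -> legal
(4,2): flips 1 -> legal
(4,3): flips 1 -> legal
(4,4): flips 1 -> legal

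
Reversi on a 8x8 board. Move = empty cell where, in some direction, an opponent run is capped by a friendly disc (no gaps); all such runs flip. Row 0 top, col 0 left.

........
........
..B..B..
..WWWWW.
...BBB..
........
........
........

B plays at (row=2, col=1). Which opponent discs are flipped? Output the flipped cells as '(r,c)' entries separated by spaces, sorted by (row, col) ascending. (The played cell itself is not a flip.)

Dir NW: first cell '.' (not opp) -> no flip
Dir N: first cell '.' (not opp) -> no flip
Dir NE: first cell '.' (not opp) -> no flip
Dir W: first cell '.' (not opp) -> no flip
Dir E: first cell 'B' (not opp) -> no flip
Dir SW: first cell '.' (not opp) -> no flip
Dir S: first cell '.' (not opp) -> no flip
Dir SE: opp run (3,2) capped by B -> flip

Answer: (3,2)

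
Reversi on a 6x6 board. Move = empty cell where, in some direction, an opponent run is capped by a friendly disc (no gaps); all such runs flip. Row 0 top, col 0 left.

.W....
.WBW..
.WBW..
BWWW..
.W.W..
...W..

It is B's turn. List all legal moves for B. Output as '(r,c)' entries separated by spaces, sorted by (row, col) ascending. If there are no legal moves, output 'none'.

Answer: (0,0) (0,4) (1,0) (1,4) (2,0) (2,4) (3,4) (4,0) (4,2) (4,4) (5,2)

Derivation:
(0,0): flips 1 -> legal
(0,2): no bracket -> illegal
(0,3): no bracket -> illegal
(0,4): flips 1 -> legal
(1,0): flips 1 -> legal
(1,4): flips 1 -> legal
(2,0): flips 1 -> legal
(2,4): flips 1 -> legal
(3,4): flips 4 -> legal
(4,0): flips 1 -> legal
(4,2): flips 1 -> legal
(4,4): flips 1 -> legal
(5,0): no bracket -> illegal
(5,1): no bracket -> illegal
(5,2): flips 1 -> legal
(5,4): no bracket -> illegal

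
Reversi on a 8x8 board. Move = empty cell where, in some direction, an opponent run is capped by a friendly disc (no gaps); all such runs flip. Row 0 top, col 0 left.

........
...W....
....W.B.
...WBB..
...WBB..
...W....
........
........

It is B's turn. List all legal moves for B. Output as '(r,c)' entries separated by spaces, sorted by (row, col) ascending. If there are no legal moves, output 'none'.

(0,2): flips 2 -> legal
(0,3): no bracket -> illegal
(0,4): no bracket -> illegal
(1,2): no bracket -> illegal
(1,4): flips 1 -> legal
(1,5): no bracket -> illegal
(2,2): flips 1 -> legal
(2,3): no bracket -> illegal
(2,5): no bracket -> illegal
(3,2): flips 1 -> legal
(4,2): flips 1 -> legal
(5,2): flips 1 -> legal
(5,4): no bracket -> illegal
(6,2): flips 1 -> legal
(6,3): no bracket -> illegal
(6,4): no bracket -> illegal

Answer: (0,2) (1,4) (2,2) (3,2) (4,2) (5,2) (6,2)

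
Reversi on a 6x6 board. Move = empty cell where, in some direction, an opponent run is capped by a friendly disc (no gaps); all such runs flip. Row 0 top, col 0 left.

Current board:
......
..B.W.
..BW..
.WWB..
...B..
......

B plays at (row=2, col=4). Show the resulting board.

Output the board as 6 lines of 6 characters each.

Place B at (2,4); scan 8 dirs for brackets.
Dir NW: first cell '.' (not opp) -> no flip
Dir N: opp run (1,4), next='.' -> no flip
Dir NE: first cell '.' (not opp) -> no flip
Dir W: opp run (2,3) capped by B -> flip
Dir E: first cell '.' (not opp) -> no flip
Dir SW: first cell 'B' (not opp) -> no flip
Dir S: first cell '.' (not opp) -> no flip
Dir SE: first cell '.' (not opp) -> no flip
All flips: (2,3)

Answer: ......
..B.W.
..BBB.
.WWB..
...B..
......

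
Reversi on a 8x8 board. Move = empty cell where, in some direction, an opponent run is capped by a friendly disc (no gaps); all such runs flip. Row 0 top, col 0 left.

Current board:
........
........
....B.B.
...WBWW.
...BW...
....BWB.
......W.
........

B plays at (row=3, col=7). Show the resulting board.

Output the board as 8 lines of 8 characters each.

Place B at (3,7); scan 8 dirs for brackets.
Dir NW: first cell 'B' (not opp) -> no flip
Dir N: first cell '.' (not opp) -> no flip
Dir NE: edge -> no flip
Dir W: opp run (3,6) (3,5) capped by B -> flip
Dir E: edge -> no flip
Dir SW: first cell '.' (not opp) -> no flip
Dir S: first cell '.' (not opp) -> no flip
Dir SE: edge -> no flip
All flips: (3,5) (3,6)

Answer: ........
........
....B.B.
...WBBBB
...BW...
....BWB.
......W.
........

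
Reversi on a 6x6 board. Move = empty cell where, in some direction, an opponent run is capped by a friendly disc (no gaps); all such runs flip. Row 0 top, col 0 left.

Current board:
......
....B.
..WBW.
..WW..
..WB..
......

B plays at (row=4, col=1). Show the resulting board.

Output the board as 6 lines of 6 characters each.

Place B at (4,1); scan 8 dirs for brackets.
Dir NW: first cell '.' (not opp) -> no flip
Dir N: first cell '.' (not opp) -> no flip
Dir NE: opp run (3,2) capped by B -> flip
Dir W: first cell '.' (not opp) -> no flip
Dir E: opp run (4,2) capped by B -> flip
Dir SW: first cell '.' (not opp) -> no flip
Dir S: first cell '.' (not opp) -> no flip
Dir SE: first cell '.' (not opp) -> no flip
All flips: (3,2) (4,2)

Answer: ......
....B.
..WBW.
..BW..
.BBB..
......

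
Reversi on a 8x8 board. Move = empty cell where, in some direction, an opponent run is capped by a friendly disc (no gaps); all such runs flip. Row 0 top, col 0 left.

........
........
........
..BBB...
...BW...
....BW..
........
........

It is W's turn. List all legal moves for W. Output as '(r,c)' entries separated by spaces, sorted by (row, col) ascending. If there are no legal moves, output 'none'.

(2,1): no bracket -> illegal
(2,2): flips 1 -> legal
(2,3): no bracket -> illegal
(2,4): flips 1 -> legal
(2,5): no bracket -> illegal
(3,1): no bracket -> illegal
(3,5): no bracket -> illegal
(4,1): no bracket -> illegal
(4,2): flips 1 -> legal
(4,5): no bracket -> illegal
(5,2): no bracket -> illegal
(5,3): flips 1 -> legal
(6,3): no bracket -> illegal
(6,4): flips 1 -> legal
(6,5): no bracket -> illegal

Answer: (2,2) (2,4) (4,2) (5,3) (6,4)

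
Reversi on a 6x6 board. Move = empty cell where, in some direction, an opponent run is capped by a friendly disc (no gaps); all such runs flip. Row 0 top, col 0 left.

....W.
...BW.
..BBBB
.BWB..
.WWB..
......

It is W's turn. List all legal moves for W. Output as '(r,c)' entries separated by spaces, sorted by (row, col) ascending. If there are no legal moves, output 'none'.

Answer: (1,2) (1,5) (2,0) (2,1) (3,0) (3,4) (4,0) (4,4) (5,4)

Derivation:
(0,2): no bracket -> illegal
(0,3): no bracket -> illegal
(1,1): no bracket -> illegal
(1,2): flips 2 -> legal
(1,5): flips 2 -> legal
(2,0): flips 1 -> legal
(2,1): flips 1 -> legal
(3,0): flips 1 -> legal
(3,4): flips 2 -> legal
(3,5): no bracket -> illegal
(4,0): flips 3 -> legal
(4,4): flips 1 -> legal
(5,2): no bracket -> illegal
(5,3): no bracket -> illegal
(5,4): flips 1 -> legal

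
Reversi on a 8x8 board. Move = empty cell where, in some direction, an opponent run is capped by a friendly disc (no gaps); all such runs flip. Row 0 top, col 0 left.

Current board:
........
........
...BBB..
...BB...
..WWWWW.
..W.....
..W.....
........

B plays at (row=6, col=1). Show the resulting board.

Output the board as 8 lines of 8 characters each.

Answer: ........
........
...BBB..
...BB...
..WBWWW.
..B.....
.BW.....
........

Derivation:
Place B at (6,1); scan 8 dirs for brackets.
Dir NW: first cell '.' (not opp) -> no flip
Dir N: first cell '.' (not opp) -> no flip
Dir NE: opp run (5,2) (4,3) capped by B -> flip
Dir W: first cell '.' (not opp) -> no flip
Dir E: opp run (6,2), next='.' -> no flip
Dir SW: first cell '.' (not opp) -> no flip
Dir S: first cell '.' (not opp) -> no flip
Dir SE: first cell '.' (not opp) -> no flip
All flips: (4,3) (5,2)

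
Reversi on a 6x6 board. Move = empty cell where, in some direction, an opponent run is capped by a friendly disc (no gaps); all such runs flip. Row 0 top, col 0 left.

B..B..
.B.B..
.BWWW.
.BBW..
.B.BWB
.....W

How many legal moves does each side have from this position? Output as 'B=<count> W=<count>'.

-- B to move --
(1,2): flips 1 -> legal
(1,4): flips 1 -> legal
(1,5): no bracket -> illegal
(2,5): flips 3 -> legal
(3,4): flips 1 -> legal
(3,5): flips 1 -> legal
(4,2): no bracket -> illegal
(5,3): no bracket -> illegal
(5,4): no bracket -> illegal
B mobility = 5
-- W to move --
(0,1): no bracket -> illegal
(0,2): flips 1 -> legal
(0,4): flips 1 -> legal
(1,0): no bracket -> illegal
(1,2): no bracket -> illegal
(1,4): no bracket -> illegal
(2,0): flips 1 -> legal
(3,0): flips 2 -> legal
(3,4): no bracket -> illegal
(3,5): flips 1 -> legal
(4,0): flips 1 -> legal
(4,2): flips 2 -> legal
(5,0): flips 2 -> legal
(5,1): no bracket -> illegal
(5,2): no bracket -> illegal
(5,3): flips 1 -> legal
(5,4): no bracket -> illegal
W mobility = 9

Answer: B=5 W=9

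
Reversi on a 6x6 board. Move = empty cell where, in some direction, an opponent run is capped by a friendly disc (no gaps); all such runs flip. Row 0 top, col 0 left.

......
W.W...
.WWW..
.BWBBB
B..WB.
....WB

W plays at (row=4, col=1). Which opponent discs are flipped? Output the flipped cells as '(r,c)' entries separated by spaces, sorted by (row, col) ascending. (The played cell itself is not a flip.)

Dir NW: first cell '.' (not opp) -> no flip
Dir N: opp run (3,1) capped by W -> flip
Dir NE: first cell 'W' (not opp) -> no flip
Dir W: opp run (4,0), next=edge -> no flip
Dir E: first cell '.' (not opp) -> no flip
Dir SW: first cell '.' (not opp) -> no flip
Dir S: first cell '.' (not opp) -> no flip
Dir SE: first cell '.' (not opp) -> no flip

Answer: (3,1)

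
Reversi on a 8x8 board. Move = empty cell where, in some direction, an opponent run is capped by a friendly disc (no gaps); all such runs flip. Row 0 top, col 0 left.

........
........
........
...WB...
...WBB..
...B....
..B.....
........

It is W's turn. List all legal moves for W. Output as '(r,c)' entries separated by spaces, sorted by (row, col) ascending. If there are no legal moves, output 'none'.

(2,3): no bracket -> illegal
(2,4): no bracket -> illegal
(2,5): flips 1 -> legal
(3,5): flips 1 -> legal
(3,6): no bracket -> illegal
(4,2): no bracket -> illegal
(4,6): flips 2 -> legal
(5,1): no bracket -> illegal
(5,2): no bracket -> illegal
(5,4): no bracket -> illegal
(5,5): flips 1 -> legal
(5,6): no bracket -> illegal
(6,1): no bracket -> illegal
(6,3): flips 1 -> legal
(6,4): no bracket -> illegal
(7,1): no bracket -> illegal
(7,2): no bracket -> illegal
(7,3): no bracket -> illegal

Answer: (2,5) (3,5) (4,6) (5,5) (6,3)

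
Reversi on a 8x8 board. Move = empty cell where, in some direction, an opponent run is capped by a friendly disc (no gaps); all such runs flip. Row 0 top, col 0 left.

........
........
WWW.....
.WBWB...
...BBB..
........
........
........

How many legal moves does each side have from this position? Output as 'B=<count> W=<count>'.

Answer: B=5 W=5

Derivation:
-- B to move --
(1,0): flips 1 -> legal
(1,1): flips 2 -> legal
(1,2): flips 1 -> legal
(1,3): no bracket -> illegal
(2,3): flips 1 -> legal
(2,4): no bracket -> illegal
(3,0): flips 1 -> legal
(4,0): no bracket -> illegal
(4,1): no bracket -> illegal
(4,2): no bracket -> illegal
B mobility = 5
-- W to move --
(2,3): no bracket -> illegal
(2,4): no bracket -> illegal
(2,5): no bracket -> illegal
(3,5): flips 1 -> legal
(3,6): no bracket -> illegal
(4,1): no bracket -> illegal
(4,2): flips 1 -> legal
(4,6): no bracket -> illegal
(5,2): no bracket -> illegal
(5,3): flips 1 -> legal
(5,4): flips 2 -> legal
(5,5): flips 1 -> legal
(5,6): no bracket -> illegal
W mobility = 5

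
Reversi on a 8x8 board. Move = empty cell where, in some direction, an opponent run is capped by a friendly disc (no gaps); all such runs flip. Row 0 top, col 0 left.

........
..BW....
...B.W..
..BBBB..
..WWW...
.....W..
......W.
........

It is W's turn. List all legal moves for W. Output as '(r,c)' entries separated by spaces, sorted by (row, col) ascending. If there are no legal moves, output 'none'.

Answer: (1,1) (2,1) (2,2) (2,4) (2,6) (4,5)

Derivation:
(0,1): no bracket -> illegal
(0,2): no bracket -> illegal
(0,3): no bracket -> illegal
(1,1): flips 1 -> legal
(1,4): no bracket -> illegal
(2,1): flips 1 -> legal
(2,2): flips 2 -> legal
(2,4): flips 2 -> legal
(2,6): flips 1 -> legal
(3,1): no bracket -> illegal
(3,6): no bracket -> illegal
(4,1): no bracket -> illegal
(4,5): flips 1 -> legal
(4,6): no bracket -> illegal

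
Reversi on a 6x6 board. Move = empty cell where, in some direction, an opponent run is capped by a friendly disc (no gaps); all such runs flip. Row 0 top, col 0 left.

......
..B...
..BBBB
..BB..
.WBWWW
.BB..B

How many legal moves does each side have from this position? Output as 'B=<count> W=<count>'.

Answer: B=8 W=4

Derivation:
-- B to move --
(3,0): flips 1 -> legal
(3,1): flips 1 -> legal
(3,4): flips 1 -> legal
(3,5): flips 1 -> legal
(4,0): flips 1 -> legal
(5,0): flips 1 -> legal
(5,3): flips 1 -> legal
(5,4): flips 1 -> legal
B mobility = 8
-- W to move --
(0,1): no bracket -> illegal
(0,2): no bracket -> illegal
(0,3): no bracket -> illegal
(1,1): flips 2 -> legal
(1,3): flips 2 -> legal
(1,4): flips 2 -> legal
(1,5): no bracket -> illegal
(2,1): flips 1 -> legal
(3,1): no bracket -> illegal
(3,4): no bracket -> illegal
(3,5): no bracket -> illegal
(4,0): no bracket -> illegal
(5,0): no bracket -> illegal
(5,3): no bracket -> illegal
(5,4): no bracket -> illegal
W mobility = 4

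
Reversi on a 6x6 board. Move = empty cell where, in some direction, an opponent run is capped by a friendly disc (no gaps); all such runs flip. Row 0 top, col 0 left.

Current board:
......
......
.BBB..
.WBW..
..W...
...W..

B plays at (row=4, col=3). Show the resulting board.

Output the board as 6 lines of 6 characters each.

Answer: ......
......
.BBB..
.WBB..
..WB..
...W..

Derivation:
Place B at (4,3); scan 8 dirs for brackets.
Dir NW: first cell 'B' (not opp) -> no flip
Dir N: opp run (3,3) capped by B -> flip
Dir NE: first cell '.' (not opp) -> no flip
Dir W: opp run (4,2), next='.' -> no flip
Dir E: first cell '.' (not opp) -> no flip
Dir SW: first cell '.' (not opp) -> no flip
Dir S: opp run (5,3), next=edge -> no flip
Dir SE: first cell '.' (not opp) -> no flip
All flips: (3,3)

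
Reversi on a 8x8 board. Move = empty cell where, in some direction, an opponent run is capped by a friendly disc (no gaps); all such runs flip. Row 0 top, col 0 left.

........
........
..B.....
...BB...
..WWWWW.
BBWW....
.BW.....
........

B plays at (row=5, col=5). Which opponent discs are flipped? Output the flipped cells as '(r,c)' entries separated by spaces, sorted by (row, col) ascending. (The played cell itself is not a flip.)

Answer: (4,4)

Derivation:
Dir NW: opp run (4,4) capped by B -> flip
Dir N: opp run (4,5), next='.' -> no flip
Dir NE: opp run (4,6), next='.' -> no flip
Dir W: first cell '.' (not opp) -> no flip
Dir E: first cell '.' (not opp) -> no flip
Dir SW: first cell '.' (not opp) -> no flip
Dir S: first cell '.' (not opp) -> no flip
Dir SE: first cell '.' (not opp) -> no flip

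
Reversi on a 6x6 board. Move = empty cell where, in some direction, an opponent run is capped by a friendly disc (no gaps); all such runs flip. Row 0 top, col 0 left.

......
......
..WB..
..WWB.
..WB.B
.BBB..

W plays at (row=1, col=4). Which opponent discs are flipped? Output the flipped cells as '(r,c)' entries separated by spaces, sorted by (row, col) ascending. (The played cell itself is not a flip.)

Dir NW: first cell '.' (not opp) -> no flip
Dir N: first cell '.' (not opp) -> no flip
Dir NE: first cell '.' (not opp) -> no flip
Dir W: first cell '.' (not opp) -> no flip
Dir E: first cell '.' (not opp) -> no flip
Dir SW: opp run (2,3) capped by W -> flip
Dir S: first cell '.' (not opp) -> no flip
Dir SE: first cell '.' (not opp) -> no flip

Answer: (2,3)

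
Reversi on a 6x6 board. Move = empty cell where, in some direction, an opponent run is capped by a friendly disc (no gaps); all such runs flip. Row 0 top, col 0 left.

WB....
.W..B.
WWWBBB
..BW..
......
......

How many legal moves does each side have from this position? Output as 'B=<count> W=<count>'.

Answer: B=6 W=6

Derivation:
-- B to move --
(0,2): no bracket -> illegal
(1,0): flips 1 -> legal
(1,2): flips 1 -> legal
(1,3): no bracket -> illegal
(3,0): no bracket -> illegal
(3,1): flips 2 -> legal
(3,4): flips 1 -> legal
(4,2): flips 1 -> legal
(4,3): flips 1 -> legal
(4,4): no bracket -> illegal
B mobility = 6
-- W to move --
(0,2): flips 1 -> legal
(0,3): no bracket -> illegal
(0,4): no bracket -> illegal
(0,5): no bracket -> illegal
(1,0): no bracket -> illegal
(1,2): no bracket -> illegal
(1,3): flips 1 -> legal
(1,5): flips 1 -> legal
(3,1): flips 1 -> legal
(3,4): no bracket -> illegal
(3,5): no bracket -> illegal
(4,1): no bracket -> illegal
(4,2): flips 1 -> legal
(4,3): flips 1 -> legal
W mobility = 6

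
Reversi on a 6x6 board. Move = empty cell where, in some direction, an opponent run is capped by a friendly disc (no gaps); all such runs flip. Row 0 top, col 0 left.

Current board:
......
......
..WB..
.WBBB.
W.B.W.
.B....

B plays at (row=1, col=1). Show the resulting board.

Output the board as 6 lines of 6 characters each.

Answer: ......
.B....
..BB..
.WBBB.
W.B.W.
.B....

Derivation:
Place B at (1,1); scan 8 dirs for brackets.
Dir NW: first cell '.' (not opp) -> no flip
Dir N: first cell '.' (not opp) -> no flip
Dir NE: first cell '.' (not opp) -> no flip
Dir W: first cell '.' (not opp) -> no flip
Dir E: first cell '.' (not opp) -> no flip
Dir SW: first cell '.' (not opp) -> no flip
Dir S: first cell '.' (not opp) -> no flip
Dir SE: opp run (2,2) capped by B -> flip
All flips: (2,2)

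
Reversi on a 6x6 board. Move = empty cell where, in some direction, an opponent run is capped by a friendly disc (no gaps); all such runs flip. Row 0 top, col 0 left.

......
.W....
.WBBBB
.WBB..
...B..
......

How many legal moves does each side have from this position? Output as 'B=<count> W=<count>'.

-- B to move --
(0,0): flips 1 -> legal
(0,1): no bracket -> illegal
(0,2): no bracket -> illegal
(1,0): flips 1 -> legal
(1,2): no bracket -> illegal
(2,0): flips 1 -> legal
(3,0): flips 1 -> legal
(4,0): flips 1 -> legal
(4,1): no bracket -> illegal
(4,2): no bracket -> illegal
B mobility = 5
-- W to move --
(1,2): no bracket -> illegal
(1,3): flips 1 -> legal
(1,4): no bracket -> illegal
(1,5): no bracket -> illegal
(3,4): flips 2 -> legal
(3,5): no bracket -> illegal
(4,1): no bracket -> illegal
(4,2): no bracket -> illegal
(4,4): flips 2 -> legal
(5,2): no bracket -> illegal
(5,3): no bracket -> illegal
(5,4): flips 2 -> legal
W mobility = 4

Answer: B=5 W=4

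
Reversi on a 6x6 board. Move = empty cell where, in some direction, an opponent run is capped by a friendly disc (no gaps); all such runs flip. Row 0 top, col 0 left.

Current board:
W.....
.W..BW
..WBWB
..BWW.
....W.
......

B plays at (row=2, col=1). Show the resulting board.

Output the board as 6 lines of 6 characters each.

Place B at (2,1); scan 8 dirs for brackets.
Dir NW: first cell '.' (not opp) -> no flip
Dir N: opp run (1,1), next='.' -> no flip
Dir NE: first cell '.' (not opp) -> no flip
Dir W: first cell '.' (not opp) -> no flip
Dir E: opp run (2,2) capped by B -> flip
Dir SW: first cell '.' (not opp) -> no flip
Dir S: first cell '.' (not opp) -> no flip
Dir SE: first cell 'B' (not opp) -> no flip
All flips: (2,2)

Answer: W.....
.W..BW
.BBBWB
..BWW.
....W.
......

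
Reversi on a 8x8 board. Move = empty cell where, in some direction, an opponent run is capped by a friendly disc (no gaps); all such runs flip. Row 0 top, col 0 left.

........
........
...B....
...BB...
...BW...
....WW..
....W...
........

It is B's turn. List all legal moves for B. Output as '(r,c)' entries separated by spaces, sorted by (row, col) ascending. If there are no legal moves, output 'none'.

Answer: (4,5) (6,5) (6,6) (7,4)

Derivation:
(3,5): no bracket -> illegal
(4,5): flips 1 -> legal
(4,6): no bracket -> illegal
(5,3): no bracket -> illegal
(5,6): no bracket -> illegal
(6,3): no bracket -> illegal
(6,5): flips 1 -> legal
(6,6): flips 2 -> legal
(7,3): no bracket -> illegal
(7,4): flips 3 -> legal
(7,5): no bracket -> illegal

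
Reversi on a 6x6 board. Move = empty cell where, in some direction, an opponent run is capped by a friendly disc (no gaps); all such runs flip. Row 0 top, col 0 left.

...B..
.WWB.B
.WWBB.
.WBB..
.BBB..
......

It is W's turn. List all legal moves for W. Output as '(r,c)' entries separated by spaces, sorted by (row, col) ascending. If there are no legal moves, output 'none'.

Answer: (0,4) (1,4) (2,5) (3,4) (4,4) (5,1) (5,2) (5,3) (5,4)

Derivation:
(0,2): no bracket -> illegal
(0,4): flips 1 -> legal
(0,5): no bracket -> illegal
(1,4): flips 1 -> legal
(2,5): flips 2 -> legal
(3,0): no bracket -> illegal
(3,4): flips 3 -> legal
(3,5): no bracket -> illegal
(4,0): no bracket -> illegal
(4,4): flips 1 -> legal
(5,0): no bracket -> illegal
(5,1): flips 1 -> legal
(5,2): flips 2 -> legal
(5,3): flips 1 -> legal
(5,4): flips 2 -> legal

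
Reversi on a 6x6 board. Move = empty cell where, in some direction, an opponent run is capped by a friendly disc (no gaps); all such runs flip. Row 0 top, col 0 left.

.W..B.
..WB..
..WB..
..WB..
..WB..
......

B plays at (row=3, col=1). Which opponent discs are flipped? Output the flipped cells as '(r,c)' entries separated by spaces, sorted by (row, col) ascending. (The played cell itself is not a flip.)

Dir NW: first cell '.' (not opp) -> no flip
Dir N: first cell '.' (not opp) -> no flip
Dir NE: opp run (2,2) capped by B -> flip
Dir W: first cell '.' (not opp) -> no flip
Dir E: opp run (3,2) capped by B -> flip
Dir SW: first cell '.' (not opp) -> no flip
Dir S: first cell '.' (not opp) -> no flip
Dir SE: opp run (4,2), next='.' -> no flip

Answer: (2,2) (3,2)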